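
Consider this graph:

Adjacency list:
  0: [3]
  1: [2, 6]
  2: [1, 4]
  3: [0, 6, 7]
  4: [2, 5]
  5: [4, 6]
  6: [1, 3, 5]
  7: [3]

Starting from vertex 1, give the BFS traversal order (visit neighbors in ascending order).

BFS from vertex 1 (neighbors processed in ascending order):
Visit order: 1, 2, 6, 4, 3, 5, 0, 7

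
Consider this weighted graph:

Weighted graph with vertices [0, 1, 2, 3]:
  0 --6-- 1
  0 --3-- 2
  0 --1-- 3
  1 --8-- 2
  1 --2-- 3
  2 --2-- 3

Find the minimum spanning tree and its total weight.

Applying Kruskal's algorithm (sort edges by weight, add if no cycle):
  Add (0,3) w=1
  Add (1,3) w=2
  Add (2,3) w=2
  Skip (0,2) w=3 (creates cycle)
  Skip (0,1) w=6 (creates cycle)
  Skip (1,2) w=8 (creates cycle)
MST weight = 5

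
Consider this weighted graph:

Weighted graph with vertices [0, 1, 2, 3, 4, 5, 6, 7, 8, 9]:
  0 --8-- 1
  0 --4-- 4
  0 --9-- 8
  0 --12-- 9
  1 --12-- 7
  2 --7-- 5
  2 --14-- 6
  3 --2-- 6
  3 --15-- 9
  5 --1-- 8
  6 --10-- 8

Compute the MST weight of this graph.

Applying Kruskal's algorithm (sort edges by weight, add if no cycle):
  Add (5,8) w=1
  Add (3,6) w=2
  Add (0,4) w=4
  Add (2,5) w=7
  Add (0,1) w=8
  Add (0,8) w=9
  Add (6,8) w=10
  Add (0,9) w=12
  Add (1,7) w=12
  Skip (2,6) w=14 (creates cycle)
  Skip (3,9) w=15 (creates cycle)
MST weight = 65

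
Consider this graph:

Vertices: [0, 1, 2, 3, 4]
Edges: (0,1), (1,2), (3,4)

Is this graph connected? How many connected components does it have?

Checking connectivity: the graph has 2 connected component(s).
Components: [[0, 1, 2], [3, 4]]. The graph is NOT connected.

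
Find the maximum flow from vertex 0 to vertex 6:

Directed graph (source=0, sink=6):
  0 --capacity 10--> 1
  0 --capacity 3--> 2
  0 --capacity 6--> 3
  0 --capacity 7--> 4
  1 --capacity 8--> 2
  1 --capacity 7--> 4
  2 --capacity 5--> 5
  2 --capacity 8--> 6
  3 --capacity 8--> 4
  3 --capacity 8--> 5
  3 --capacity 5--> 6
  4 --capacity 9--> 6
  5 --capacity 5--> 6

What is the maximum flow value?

Computing max flow:
  Flow on (0->1): 10/10
  Flow on (0->2): 3/3
  Flow on (0->3): 6/6
  Flow on (0->4): 7/7
  Flow on (1->2): 8/8
  Flow on (1->4): 2/7
  Flow on (2->5): 3/5
  Flow on (2->6): 8/8
  Flow on (3->5): 1/8
  Flow on (3->6): 5/5
  Flow on (4->6): 9/9
  Flow on (5->6): 4/5
Maximum flow = 26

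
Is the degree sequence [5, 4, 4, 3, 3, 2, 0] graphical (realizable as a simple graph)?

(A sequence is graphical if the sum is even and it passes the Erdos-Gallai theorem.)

Sum of degrees = 21. Sum is odd, so the sequence is NOT graphical.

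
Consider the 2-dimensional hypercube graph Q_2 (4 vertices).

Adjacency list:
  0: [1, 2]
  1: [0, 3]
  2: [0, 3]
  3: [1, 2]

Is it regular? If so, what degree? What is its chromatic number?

In Q_2, every vertex has exactly 2 neighbors (flip one of 2 bits), so it is 2-regular.
Q_2 is bipartite (partition by bit-parity), so chromatic number = 2.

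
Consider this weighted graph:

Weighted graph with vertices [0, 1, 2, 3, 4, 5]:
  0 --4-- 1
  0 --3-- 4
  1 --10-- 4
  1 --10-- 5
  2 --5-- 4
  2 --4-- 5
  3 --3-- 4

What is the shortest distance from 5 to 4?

Using Dijkstra's algorithm from vertex 5:
Shortest path: 5 -> 2 -> 4
Total weight: 4 + 5 = 9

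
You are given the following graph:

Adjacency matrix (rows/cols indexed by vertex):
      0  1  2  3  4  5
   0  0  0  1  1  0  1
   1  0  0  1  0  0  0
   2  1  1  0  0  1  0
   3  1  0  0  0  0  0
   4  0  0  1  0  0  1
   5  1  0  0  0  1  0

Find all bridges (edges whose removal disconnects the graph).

A bridge is an edge whose removal increases the number of connected components.
Bridges found: (0,3), (1,2)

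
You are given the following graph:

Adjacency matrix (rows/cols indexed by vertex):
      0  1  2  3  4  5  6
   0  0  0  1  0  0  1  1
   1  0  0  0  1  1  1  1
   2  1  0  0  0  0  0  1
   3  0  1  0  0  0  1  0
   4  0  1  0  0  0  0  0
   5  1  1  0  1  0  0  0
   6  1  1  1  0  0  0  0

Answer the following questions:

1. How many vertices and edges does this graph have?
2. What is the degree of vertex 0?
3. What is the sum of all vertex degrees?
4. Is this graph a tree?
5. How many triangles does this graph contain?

Count: 7 vertices, 9 edges.
Vertex 0 has neighbors [2, 5, 6], degree = 3.
Handshaking lemma: 2 * 9 = 18.
A tree on 7 vertices has 6 edges. This graph has 9 edges (3 extra). Not a tree.
Number of triangles = 2.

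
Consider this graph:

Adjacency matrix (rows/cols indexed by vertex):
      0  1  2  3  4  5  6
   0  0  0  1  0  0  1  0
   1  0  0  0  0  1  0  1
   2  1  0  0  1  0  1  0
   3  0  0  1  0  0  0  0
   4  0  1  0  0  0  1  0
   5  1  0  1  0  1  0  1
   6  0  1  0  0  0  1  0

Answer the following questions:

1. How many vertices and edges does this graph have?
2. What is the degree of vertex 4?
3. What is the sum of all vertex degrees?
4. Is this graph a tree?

Count: 7 vertices, 8 edges.
Vertex 4 has neighbors [1, 5], degree = 2.
Handshaking lemma: 2 * 8 = 16.
A tree on 7 vertices has 6 edges. This graph has 8 edges (2 extra). Not a tree.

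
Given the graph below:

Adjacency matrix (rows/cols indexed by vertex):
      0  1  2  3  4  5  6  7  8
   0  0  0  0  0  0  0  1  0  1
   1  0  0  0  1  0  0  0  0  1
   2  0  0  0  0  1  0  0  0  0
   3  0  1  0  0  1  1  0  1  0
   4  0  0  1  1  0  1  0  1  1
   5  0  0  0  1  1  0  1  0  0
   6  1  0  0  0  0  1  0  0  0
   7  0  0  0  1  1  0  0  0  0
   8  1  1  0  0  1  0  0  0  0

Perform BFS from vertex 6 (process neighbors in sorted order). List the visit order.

BFS from vertex 6 (neighbors processed in ascending order):
Visit order: 6, 0, 5, 8, 3, 4, 1, 7, 2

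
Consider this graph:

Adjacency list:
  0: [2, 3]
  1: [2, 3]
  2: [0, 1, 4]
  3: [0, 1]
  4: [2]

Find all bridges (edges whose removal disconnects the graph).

A bridge is an edge whose removal increases the number of connected components.
Bridges found: (2,4)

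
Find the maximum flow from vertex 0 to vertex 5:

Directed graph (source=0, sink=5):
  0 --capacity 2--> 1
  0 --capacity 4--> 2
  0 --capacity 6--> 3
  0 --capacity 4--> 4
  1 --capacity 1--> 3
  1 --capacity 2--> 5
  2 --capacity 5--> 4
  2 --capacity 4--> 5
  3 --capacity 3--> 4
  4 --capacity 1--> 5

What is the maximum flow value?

Computing max flow:
  Flow on (0->1): 2/2
  Flow on (0->2): 4/4
  Flow on (0->3): 1/6
  Flow on (1->5): 2/2
  Flow on (2->5): 4/4
  Flow on (3->4): 1/3
  Flow on (4->5): 1/1
Maximum flow = 7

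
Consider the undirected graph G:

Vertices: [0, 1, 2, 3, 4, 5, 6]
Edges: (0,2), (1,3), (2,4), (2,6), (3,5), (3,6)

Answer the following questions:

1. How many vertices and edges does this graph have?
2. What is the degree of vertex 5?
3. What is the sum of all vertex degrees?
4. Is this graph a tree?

Count: 7 vertices, 6 edges.
Vertex 5 has neighbors [3], degree = 1.
Handshaking lemma: 2 * 6 = 12.
A graph is a tree iff it is connected and has exactly n-1 edges. This graph is connected (all 7 vertices in one component) and has 7-1 = 6 edges. It is a tree.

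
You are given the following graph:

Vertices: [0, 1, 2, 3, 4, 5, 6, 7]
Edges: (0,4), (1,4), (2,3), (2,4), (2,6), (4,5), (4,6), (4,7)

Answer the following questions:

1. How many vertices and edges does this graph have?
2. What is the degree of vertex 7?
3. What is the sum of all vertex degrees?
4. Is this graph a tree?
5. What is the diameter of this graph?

Count: 8 vertices, 8 edges.
Vertex 7 has neighbors [4], degree = 1.
Handshaking lemma: 2 * 8 = 16.
A tree on 8 vertices has 7 edges. This graph has 8 edges (1 extra). Not a tree.
Diameter (longest shortest path) = 3.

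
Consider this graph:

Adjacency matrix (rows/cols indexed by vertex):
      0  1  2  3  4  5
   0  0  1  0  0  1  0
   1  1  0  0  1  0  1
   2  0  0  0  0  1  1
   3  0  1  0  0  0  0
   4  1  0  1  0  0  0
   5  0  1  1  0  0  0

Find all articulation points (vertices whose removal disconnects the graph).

An articulation point is a vertex whose removal disconnects the graph.
Articulation points: [1]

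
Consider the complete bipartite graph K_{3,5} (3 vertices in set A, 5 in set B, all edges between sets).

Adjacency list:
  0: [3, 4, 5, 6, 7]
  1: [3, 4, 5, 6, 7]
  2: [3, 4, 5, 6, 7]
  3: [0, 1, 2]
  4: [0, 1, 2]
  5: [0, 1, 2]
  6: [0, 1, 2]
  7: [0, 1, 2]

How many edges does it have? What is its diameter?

K_{3,5} has 3 * 5 = 15 edges.
Any vertex reaches any opposite-side vertex in 1 step; same-side vertices reach in 2 steps via any opposite-side vertex.
Diameter = 2.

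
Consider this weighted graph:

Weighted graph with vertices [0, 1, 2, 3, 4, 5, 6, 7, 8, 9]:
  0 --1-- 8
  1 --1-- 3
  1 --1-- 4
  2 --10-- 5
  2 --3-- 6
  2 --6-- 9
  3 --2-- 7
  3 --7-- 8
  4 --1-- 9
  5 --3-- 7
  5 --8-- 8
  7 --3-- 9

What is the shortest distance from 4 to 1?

Using Dijkstra's algorithm from vertex 4:
Shortest path: 4 -> 1
Total weight: 1 = 1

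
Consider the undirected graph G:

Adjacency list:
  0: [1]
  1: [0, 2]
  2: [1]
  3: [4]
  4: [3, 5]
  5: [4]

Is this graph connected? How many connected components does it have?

Checking connectivity: the graph has 2 connected component(s).
Components: [[0, 1, 2], [3, 4, 5]]. The graph is NOT connected.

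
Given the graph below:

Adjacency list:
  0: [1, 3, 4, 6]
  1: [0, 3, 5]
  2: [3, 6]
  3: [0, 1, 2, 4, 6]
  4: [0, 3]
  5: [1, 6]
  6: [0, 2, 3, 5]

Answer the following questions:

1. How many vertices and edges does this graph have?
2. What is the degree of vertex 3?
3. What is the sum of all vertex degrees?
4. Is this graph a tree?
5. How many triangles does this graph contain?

Count: 7 vertices, 11 edges.
Vertex 3 has neighbors [0, 1, 2, 4, 6], degree = 5.
Handshaking lemma: 2 * 11 = 22.
A tree on 7 vertices has 6 edges. This graph has 11 edges (5 extra). Not a tree.
Number of triangles = 4.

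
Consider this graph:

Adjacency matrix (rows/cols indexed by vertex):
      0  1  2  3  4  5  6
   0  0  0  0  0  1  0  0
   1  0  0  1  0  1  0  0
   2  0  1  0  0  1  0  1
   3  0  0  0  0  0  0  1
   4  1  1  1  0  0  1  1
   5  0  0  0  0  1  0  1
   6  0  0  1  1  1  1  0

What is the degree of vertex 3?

Vertex 3 has neighbors [6], so deg(3) = 1.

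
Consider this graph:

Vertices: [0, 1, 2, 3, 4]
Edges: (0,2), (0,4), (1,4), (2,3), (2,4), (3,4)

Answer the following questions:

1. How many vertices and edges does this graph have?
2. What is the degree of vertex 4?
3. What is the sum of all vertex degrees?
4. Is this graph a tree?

Count: 5 vertices, 6 edges.
Vertex 4 has neighbors [0, 1, 2, 3], degree = 4.
Handshaking lemma: 2 * 6 = 12.
A tree on 5 vertices has 4 edges. This graph has 6 edges (2 extra). Not a tree.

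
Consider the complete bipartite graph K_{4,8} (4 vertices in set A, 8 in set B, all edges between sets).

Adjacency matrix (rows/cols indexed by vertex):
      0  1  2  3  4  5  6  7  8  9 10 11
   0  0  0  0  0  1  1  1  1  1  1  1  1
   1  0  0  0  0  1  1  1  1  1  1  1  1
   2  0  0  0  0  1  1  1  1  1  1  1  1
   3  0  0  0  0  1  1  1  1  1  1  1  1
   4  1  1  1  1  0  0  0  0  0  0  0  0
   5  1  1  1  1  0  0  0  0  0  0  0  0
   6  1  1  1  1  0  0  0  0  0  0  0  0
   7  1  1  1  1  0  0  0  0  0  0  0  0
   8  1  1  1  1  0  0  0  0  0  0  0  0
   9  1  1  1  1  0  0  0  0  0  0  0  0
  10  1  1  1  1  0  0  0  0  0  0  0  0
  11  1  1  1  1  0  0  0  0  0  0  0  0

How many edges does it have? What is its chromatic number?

K_{4,8} has 4 * 8 = 32 edges.
Bipartite graphs have chromatic number 2 (color each partition differently).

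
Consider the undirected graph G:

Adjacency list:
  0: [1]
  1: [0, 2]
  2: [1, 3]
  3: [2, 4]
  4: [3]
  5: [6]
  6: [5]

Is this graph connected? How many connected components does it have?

Checking connectivity: the graph has 2 connected component(s).
Components: [[0, 1, 2, 3, 4], [5, 6]]. The graph is NOT connected.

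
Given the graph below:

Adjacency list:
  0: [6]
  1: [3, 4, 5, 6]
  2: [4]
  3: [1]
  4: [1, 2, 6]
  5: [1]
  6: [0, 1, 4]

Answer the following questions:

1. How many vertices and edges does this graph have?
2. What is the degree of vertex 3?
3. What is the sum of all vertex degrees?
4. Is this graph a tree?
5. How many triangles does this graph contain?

Count: 7 vertices, 7 edges.
Vertex 3 has neighbors [1], degree = 1.
Handshaking lemma: 2 * 7 = 14.
A tree on 7 vertices has 6 edges. This graph has 7 edges (1 extra). Not a tree.
Number of triangles = 1.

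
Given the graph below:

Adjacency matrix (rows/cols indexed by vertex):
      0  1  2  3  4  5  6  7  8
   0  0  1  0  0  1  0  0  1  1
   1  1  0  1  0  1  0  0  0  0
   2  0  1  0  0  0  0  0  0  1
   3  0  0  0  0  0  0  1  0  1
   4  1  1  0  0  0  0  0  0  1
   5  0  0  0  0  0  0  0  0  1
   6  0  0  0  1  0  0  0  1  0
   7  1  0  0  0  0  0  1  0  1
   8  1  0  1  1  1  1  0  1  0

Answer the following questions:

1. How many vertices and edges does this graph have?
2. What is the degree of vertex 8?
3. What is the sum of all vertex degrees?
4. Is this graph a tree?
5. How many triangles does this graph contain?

Count: 9 vertices, 13 edges.
Vertex 8 has neighbors [0, 2, 3, 4, 5, 7], degree = 6.
Handshaking lemma: 2 * 13 = 26.
A tree on 9 vertices has 8 edges. This graph has 13 edges (5 extra). Not a tree.
Number of triangles = 3.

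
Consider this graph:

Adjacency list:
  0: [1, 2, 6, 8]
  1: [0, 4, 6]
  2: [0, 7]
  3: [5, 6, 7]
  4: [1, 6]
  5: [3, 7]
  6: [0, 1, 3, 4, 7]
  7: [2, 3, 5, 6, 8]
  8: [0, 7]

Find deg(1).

Vertex 1 has neighbors [0, 4, 6], so deg(1) = 3.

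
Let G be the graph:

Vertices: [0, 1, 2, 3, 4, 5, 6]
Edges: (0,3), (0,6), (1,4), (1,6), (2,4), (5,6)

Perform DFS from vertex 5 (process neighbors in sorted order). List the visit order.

DFS from vertex 5 (neighbors processed in ascending order):
Visit order: 5, 6, 0, 3, 1, 4, 2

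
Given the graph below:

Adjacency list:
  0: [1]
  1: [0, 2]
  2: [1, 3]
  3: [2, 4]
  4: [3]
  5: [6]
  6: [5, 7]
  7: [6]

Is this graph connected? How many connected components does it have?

Checking connectivity: the graph has 2 connected component(s).
Components: [[0, 1, 2, 3, 4], [5, 6, 7]]. The graph is NOT connected.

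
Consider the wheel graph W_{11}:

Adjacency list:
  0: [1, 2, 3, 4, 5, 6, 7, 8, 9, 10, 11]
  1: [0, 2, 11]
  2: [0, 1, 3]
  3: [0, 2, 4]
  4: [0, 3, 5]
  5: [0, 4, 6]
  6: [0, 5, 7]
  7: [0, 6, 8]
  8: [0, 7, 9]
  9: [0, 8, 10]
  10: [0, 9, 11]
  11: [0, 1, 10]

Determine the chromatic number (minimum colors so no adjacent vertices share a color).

W_{11} = C_{11} plus a hub adjacent to every cycle vertex.
The outer cycle needs 3 colors (odd cycle); the hub is adjacent to all of them so needs a fresh color.
Chromatic number = 3 + 1 = 4.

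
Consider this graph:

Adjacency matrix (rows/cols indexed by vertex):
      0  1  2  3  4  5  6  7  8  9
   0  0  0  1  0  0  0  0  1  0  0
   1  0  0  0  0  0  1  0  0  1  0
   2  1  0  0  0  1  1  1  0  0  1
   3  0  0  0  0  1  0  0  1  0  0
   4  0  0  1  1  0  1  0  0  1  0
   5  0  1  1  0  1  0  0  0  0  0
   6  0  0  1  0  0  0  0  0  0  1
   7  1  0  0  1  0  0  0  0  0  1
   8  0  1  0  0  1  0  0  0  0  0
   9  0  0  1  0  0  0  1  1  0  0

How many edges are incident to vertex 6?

Vertex 6 has neighbors [2, 9], so deg(6) = 2.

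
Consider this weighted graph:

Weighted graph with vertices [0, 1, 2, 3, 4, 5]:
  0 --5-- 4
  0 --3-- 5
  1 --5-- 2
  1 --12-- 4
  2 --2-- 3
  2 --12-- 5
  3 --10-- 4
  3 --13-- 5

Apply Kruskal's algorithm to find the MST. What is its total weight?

Applying Kruskal's algorithm (sort edges by weight, add if no cycle):
  Add (2,3) w=2
  Add (0,5) w=3
  Add (0,4) w=5
  Add (1,2) w=5
  Add (3,4) w=10
  Skip (1,4) w=12 (creates cycle)
  Skip (2,5) w=12 (creates cycle)
  Skip (3,5) w=13 (creates cycle)
MST weight = 25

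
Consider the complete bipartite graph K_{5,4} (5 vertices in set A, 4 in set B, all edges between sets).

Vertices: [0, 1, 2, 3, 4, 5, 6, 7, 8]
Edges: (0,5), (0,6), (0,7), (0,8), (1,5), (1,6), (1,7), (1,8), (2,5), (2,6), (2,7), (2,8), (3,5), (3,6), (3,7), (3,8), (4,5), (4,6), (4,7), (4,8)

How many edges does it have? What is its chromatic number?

K_{5,4} has 5 * 4 = 20 edges.
Bipartite graphs have chromatic number 2 (color each partition differently).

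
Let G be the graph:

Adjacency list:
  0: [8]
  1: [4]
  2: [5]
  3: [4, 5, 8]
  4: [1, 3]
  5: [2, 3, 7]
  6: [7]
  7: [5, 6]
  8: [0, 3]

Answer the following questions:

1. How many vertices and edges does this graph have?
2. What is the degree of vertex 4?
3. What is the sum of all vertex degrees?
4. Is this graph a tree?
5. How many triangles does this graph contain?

Count: 9 vertices, 8 edges.
Vertex 4 has neighbors [1, 3], degree = 2.
Handshaking lemma: 2 * 8 = 16.
A graph is a tree iff it is connected and has exactly n-1 edges. This graph is connected (all 9 vertices in one component) and has 9-1 = 8 edges. It is a tree.
Number of triangles = 0.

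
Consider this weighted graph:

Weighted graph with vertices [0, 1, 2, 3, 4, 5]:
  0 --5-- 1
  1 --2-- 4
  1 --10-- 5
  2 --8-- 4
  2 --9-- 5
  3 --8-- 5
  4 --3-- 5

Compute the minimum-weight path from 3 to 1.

Using Dijkstra's algorithm from vertex 3:
Shortest path: 3 -> 5 -> 4 -> 1
Total weight: 8 + 3 + 2 = 13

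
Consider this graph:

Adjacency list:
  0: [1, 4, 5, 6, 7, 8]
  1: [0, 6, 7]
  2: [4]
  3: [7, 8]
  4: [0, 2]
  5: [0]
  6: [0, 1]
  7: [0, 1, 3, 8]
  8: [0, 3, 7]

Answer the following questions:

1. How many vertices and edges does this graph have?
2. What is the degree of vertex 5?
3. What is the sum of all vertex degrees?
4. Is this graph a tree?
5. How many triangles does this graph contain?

Count: 9 vertices, 12 edges.
Vertex 5 has neighbors [0], degree = 1.
Handshaking lemma: 2 * 12 = 24.
A tree on 9 vertices has 8 edges. This graph has 12 edges (4 extra). Not a tree.
Number of triangles = 4.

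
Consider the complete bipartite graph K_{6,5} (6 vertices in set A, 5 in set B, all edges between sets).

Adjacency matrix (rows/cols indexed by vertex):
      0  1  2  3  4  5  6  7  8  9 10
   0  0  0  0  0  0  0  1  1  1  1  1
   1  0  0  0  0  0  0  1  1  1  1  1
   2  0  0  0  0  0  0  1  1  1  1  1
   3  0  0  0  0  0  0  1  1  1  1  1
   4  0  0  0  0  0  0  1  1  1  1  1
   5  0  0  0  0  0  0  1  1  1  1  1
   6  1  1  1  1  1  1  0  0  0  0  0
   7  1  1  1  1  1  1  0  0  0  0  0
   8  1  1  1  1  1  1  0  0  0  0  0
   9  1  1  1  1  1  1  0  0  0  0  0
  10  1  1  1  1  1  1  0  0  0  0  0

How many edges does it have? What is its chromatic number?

K_{6,5} has 6 * 5 = 30 edges.
Bipartite graphs have chromatic number 2 (color each partition differently).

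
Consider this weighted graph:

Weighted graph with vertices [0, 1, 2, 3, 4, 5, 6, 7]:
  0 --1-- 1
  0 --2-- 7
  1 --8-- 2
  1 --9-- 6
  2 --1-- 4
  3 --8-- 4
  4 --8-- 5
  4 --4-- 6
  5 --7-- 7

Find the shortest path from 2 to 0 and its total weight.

Using Dijkstra's algorithm from vertex 2:
Shortest path: 2 -> 1 -> 0
Total weight: 8 + 1 = 9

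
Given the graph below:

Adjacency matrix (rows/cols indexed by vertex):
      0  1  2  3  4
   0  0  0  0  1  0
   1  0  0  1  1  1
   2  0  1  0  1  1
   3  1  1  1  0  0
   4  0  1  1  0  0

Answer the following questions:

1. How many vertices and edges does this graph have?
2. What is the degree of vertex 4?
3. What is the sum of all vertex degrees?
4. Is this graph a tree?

Count: 5 vertices, 6 edges.
Vertex 4 has neighbors [1, 2], degree = 2.
Handshaking lemma: 2 * 6 = 12.
A tree on 5 vertices has 4 edges. This graph has 6 edges (2 extra). Not a tree.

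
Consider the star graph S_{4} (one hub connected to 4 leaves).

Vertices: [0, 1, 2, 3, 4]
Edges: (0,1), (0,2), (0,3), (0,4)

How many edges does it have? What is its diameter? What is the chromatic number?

Star graph S_{4}: the hub connects to all 4 leaves.
Edges = 4.
Diameter = 2 (any leaf to hub is 1, leaf to leaf through hub is 2).
Star graphs are bipartite (hub vs leaves), so chromatic number = 2.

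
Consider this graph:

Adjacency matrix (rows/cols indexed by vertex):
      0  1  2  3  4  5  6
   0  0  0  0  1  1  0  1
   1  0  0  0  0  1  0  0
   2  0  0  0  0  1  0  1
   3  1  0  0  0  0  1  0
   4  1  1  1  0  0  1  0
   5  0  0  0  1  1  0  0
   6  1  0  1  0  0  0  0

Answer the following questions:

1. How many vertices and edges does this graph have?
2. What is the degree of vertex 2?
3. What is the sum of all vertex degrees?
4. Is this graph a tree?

Count: 7 vertices, 8 edges.
Vertex 2 has neighbors [4, 6], degree = 2.
Handshaking lemma: 2 * 8 = 16.
A tree on 7 vertices has 6 edges. This graph has 8 edges (2 extra). Not a tree.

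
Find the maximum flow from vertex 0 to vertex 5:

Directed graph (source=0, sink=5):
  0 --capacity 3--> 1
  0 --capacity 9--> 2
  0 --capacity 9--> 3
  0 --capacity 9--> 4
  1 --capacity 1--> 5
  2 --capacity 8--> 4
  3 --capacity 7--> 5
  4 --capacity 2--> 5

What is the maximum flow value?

Computing max flow:
  Flow on (0->1): 1/3
  Flow on (0->2): 2/9
  Flow on (0->3): 7/9
  Flow on (1->5): 1/1
  Flow on (2->4): 2/8
  Flow on (3->5): 7/7
  Flow on (4->5): 2/2
Maximum flow = 10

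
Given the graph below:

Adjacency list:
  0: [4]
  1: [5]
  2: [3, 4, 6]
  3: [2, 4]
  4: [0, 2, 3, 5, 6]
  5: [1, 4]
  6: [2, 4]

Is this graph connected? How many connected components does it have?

Checking connectivity: the graph has 1 connected component(s).
All vertices are reachable from each other. The graph IS connected.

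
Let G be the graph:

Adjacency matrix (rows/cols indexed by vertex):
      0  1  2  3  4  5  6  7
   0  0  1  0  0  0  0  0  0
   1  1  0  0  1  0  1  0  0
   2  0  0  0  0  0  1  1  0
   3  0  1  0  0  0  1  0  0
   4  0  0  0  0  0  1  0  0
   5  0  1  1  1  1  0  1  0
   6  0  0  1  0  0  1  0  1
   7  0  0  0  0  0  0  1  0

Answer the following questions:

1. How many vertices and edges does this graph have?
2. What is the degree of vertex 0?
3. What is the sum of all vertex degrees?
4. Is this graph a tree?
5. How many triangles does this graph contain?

Count: 8 vertices, 9 edges.
Vertex 0 has neighbors [1], degree = 1.
Handshaking lemma: 2 * 9 = 18.
A tree on 8 vertices has 7 edges. This graph has 9 edges (2 extra). Not a tree.
Number of triangles = 2.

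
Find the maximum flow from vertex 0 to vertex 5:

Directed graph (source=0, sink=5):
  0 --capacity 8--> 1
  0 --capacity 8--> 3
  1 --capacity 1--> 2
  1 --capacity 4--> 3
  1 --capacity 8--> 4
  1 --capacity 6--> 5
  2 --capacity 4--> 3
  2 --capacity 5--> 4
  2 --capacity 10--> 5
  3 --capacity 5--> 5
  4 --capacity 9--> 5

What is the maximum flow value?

Computing max flow:
  Flow on (0->1): 8/8
  Flow on (0->3): 5/8
  Flow on (1->2): 1/1
  Flow on (1->4): 1/8
  Flow on (1->5): 6/6
  Flow on (2->5): 1/10
  Flow on (3->5): 5/5
  Flow on (4->5): 1/9
Maximum flow = 13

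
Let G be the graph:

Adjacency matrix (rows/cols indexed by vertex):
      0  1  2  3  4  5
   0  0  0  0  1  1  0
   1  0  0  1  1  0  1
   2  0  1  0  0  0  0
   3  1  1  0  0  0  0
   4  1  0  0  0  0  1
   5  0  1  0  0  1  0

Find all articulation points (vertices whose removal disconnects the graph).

An articulation point is a vertex whose removal disconnects the graph.
Articulation points: [1]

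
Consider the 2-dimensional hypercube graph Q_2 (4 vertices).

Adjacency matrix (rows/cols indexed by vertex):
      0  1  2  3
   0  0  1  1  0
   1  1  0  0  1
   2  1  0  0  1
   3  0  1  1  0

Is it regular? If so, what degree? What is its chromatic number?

In Q_2, every vertex has exactly 2 neighbors (flip one of 2 bits), so it is 2-regular.
Q_2 is bipartite (partition by bit-parity), so chromatic number = 2.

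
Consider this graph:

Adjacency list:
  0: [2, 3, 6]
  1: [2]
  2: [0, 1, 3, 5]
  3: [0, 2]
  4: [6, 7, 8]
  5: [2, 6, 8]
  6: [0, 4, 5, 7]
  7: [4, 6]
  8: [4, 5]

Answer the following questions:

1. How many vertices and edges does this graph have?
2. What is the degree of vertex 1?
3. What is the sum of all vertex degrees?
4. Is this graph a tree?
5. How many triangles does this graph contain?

Count: 9 vertices, 12 edges.
Vertex 1 has neighbors [2], degree = 1.
Handshaking lemma: 2 * 12 = 24.
A tree on 9 vertices has 8 edges. This graph has 12 edges (4 extra). Not a tree.
Number of triangles = 2.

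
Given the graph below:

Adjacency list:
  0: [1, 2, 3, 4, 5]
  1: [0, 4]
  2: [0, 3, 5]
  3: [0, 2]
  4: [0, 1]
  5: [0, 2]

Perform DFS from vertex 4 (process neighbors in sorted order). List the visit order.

DFS from vertex 4 (neighbors processed in ascending order):
Visit order: 4, 0, 1, 2, 3, 5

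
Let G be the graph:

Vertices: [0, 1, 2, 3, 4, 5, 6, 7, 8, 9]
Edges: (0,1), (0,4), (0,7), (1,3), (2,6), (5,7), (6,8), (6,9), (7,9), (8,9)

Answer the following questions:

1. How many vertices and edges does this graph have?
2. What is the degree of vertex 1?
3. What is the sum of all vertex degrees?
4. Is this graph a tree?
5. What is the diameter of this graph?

Count: 10 vertices, 10 edges.
Vertex 1 has neighbors [0, 3], degree = 2.
Handshaking lemma: 2 * 10 = 20.
A tree on 10 vertices has 9 edges. This graph has 10 edges (1 extra). Not a tree.
Diameter (longest shortest path) = 6.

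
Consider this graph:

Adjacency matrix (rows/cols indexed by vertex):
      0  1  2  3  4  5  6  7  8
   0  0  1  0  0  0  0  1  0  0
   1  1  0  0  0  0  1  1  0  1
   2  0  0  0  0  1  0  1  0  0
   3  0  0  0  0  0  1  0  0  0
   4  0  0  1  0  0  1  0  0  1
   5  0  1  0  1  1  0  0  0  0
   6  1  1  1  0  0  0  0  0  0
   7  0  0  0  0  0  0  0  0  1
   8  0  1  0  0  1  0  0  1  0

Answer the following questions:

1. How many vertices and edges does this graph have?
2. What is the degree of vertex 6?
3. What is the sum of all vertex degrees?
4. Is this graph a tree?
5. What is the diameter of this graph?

Count: 9 vertices, 11 edges.
Vertex 6 has neighbors [0, 1, 2], degree = 3.
Handshaking lemma: 2 * 11 = 22.
A tree on 9 vertices has 8 edges. This graph has 11 edges (3 extra). Not a tree.
Diameter (longest shortest path) = 4.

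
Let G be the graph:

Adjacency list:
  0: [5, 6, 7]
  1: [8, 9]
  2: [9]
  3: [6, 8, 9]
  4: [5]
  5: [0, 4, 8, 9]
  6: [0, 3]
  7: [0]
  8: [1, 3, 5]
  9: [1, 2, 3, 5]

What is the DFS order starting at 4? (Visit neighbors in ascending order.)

DFS from vertex 4 (neighbors processed in ascending order):
Visit order: 4, 5, 0, 6, 3, 8, 1, 9, 2, 7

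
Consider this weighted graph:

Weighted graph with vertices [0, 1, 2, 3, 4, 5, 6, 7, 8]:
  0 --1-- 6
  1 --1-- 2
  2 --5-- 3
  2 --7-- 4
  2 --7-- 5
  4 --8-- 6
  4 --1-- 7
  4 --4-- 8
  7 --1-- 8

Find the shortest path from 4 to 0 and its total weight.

Using Dijkstra's algorithm from vertex 4:
Shortest path: 4 -> 6 -> 0
Total weight: 8 + 1 = 9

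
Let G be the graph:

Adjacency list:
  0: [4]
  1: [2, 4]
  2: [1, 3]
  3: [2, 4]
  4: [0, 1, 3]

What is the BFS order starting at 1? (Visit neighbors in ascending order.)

BFS from vertex 1 (neighbors processed in ascending order):
Visit order: 1, 2, 4, 3, 0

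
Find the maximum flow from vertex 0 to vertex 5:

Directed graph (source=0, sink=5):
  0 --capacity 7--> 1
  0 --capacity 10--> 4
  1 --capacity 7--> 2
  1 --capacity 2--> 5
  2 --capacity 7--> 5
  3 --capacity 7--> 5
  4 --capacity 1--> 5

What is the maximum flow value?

Computing max flow:
  Flow on (0->1): 7/7
  Flow on (0->4): 1/10
  Flow on (1->2): 5/7
  Flow on (1->5): 2/2
  Flow on (2->5): 5/7
  Flow on (4->5): 1/1
Maximum flow = 8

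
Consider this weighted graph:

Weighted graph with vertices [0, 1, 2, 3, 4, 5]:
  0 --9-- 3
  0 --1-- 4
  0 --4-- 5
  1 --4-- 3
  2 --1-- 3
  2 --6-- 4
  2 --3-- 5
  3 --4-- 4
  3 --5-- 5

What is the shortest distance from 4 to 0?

Using Dijkstra's algorithm from vertex 4:
Shortest path: 4 -> 0
Total weight: 1 = 1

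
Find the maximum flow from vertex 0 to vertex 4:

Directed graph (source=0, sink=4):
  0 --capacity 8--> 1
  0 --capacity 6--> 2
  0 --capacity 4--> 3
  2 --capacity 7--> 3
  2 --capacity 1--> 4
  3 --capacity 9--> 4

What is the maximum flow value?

Computing max flow:
  Flow on (0->2): 6/6
  Flow on (0->3): 4/4
  Flow on (2->3): 5/7
  Flow on (2->4): 1/1
  Flow on (3->4): 9/9
Maximum flow = 10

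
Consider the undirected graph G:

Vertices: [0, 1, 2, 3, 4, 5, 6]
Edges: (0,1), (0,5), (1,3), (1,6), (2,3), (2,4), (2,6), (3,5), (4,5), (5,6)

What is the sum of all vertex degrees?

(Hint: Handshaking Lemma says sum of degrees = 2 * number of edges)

Count edges: 10 edges.
By Handshaking Lemma: sum of degrees = 2 * 10 = 20.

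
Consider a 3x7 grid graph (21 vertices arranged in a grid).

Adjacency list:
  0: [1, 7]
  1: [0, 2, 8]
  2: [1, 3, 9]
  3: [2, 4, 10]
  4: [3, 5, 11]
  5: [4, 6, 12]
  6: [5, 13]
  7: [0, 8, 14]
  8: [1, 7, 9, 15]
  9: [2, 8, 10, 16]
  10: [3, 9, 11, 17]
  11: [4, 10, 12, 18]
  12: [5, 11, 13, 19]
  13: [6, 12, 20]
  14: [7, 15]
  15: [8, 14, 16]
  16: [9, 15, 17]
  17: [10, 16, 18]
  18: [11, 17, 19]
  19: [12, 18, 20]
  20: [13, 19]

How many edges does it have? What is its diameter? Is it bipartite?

A 3x7 grid has 14 vertical edges and 18 horizontal edges.
Total edges = 14 + 18 = 32.
Diameter = (3-1) + (7-1) = 8 (corner to opposite corner).
Grid graphs are bipartite (checkerboard coloring).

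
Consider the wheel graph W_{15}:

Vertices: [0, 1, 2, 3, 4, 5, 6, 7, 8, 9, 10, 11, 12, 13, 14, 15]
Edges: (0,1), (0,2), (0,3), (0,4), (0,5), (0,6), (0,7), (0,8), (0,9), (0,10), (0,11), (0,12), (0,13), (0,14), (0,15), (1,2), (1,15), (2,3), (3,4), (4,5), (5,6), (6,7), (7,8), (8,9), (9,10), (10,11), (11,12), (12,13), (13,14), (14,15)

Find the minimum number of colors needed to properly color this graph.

W_{15} = C_{15} plus a hub adjacent to every cycle vertex.
The outer cycle needs 3 colors (odd cycle); the hub is adjacent to all of them so needs a fresh color.
Chromatic number = 3 + 1 = 4.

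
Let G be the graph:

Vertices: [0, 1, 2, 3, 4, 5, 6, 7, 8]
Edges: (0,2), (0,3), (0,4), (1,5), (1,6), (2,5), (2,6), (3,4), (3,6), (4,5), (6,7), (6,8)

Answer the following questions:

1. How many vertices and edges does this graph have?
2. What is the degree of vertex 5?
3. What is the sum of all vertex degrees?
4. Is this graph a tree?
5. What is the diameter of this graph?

Count: 9 vertices, 12 edges.
Vertex 5 has neighbors [1, 2, 4], degree = 3.
Handshaking lemma: 2 * 12 = 24.
A tree on 9 vertices has 8 edges. This graph has 12 edges (4 extra). Not a tree.
Diameter (longest shortest path) = 3.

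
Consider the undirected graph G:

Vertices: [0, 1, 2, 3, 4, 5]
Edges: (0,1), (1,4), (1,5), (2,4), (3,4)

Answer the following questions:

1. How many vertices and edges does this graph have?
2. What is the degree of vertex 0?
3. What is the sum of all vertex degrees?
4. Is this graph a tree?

Count: 6 vertices, 5 edges.
Vertex 0 has neighbors [1], degree = 1.
Handshaking lemma: 2 * 5 = 10.
A graph is a tree iff it is connected and has exactly n-1 edges. This graph is connected (all 6 vertices in one component) and has 6-1 = 5 edges. It is a tree.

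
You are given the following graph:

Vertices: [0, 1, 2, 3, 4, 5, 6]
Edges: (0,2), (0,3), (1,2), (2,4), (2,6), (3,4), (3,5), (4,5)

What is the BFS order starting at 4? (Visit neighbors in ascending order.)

BFS from vertex 4 (neighbors processed in ascending order):
Visit order: 4, 2, 3, 5, 0, 1, 6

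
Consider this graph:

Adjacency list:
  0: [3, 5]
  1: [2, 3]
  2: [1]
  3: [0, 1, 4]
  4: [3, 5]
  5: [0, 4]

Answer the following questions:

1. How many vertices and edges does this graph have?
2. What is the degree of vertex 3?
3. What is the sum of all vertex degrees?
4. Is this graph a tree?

Count: 6 vertices, 6 edges.
Vertex 3 has neighbors [0, 1, 4], degree = 3.
Handshaking lemma: 2 * 6 = 12.
A tree on 6 vertices has 5 edges. This graph has 6 edges (1 extra). Not a tree.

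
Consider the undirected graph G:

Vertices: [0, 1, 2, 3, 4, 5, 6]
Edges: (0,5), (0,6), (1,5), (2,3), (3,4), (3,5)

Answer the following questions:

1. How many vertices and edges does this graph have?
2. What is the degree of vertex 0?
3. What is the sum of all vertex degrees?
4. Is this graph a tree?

Count: 7 vertices, 6 edges.
Vertex 0 has neighbors [5, 6], degree = 2.
Handshaking lemma: 2 * 6 = 12.
A graph is a tree iff it is connected and has exactly n-1 edges. This graph is connected (all 7 vertices in one component) and has 7-1 = 6 edges. It is a tree.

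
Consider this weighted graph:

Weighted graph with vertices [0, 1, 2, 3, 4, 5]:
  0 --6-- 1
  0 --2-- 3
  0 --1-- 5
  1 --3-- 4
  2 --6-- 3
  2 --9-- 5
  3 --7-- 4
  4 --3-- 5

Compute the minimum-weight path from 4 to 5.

Using Dijkstra's algorithm from vertex 4:
Shortest path: 4 -> 5
Total weight: 3 = 3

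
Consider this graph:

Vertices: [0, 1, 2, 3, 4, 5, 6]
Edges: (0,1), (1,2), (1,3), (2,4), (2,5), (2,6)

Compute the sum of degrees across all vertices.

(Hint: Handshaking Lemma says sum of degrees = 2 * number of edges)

Count edges: 6 edges.
By Handshaking Lemma: sum of degrees = 2 * 6 = 12.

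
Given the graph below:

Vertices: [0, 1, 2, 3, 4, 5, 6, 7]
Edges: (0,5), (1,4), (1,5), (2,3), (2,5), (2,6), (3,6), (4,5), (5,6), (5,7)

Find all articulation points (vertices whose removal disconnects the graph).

An articulation point is a vertex whose removal disconnects the graph.
Articulation points: [5]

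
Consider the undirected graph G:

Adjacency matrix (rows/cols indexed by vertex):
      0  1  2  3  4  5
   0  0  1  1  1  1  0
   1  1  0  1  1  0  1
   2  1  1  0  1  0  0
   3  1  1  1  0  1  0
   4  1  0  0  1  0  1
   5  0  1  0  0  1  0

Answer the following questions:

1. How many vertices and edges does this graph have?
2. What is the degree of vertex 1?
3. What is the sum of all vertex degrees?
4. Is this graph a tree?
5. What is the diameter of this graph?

Count: 6 vertices, 10 edges.
Vertex 1 has neighbors [0, 2, 3, 5], degree = 4.
Handshaking lemma: 2 * 10 = 20.
A tree on 6 vertices has 5 edges. This graph has 10 edges (5 extra). Not a tree.
Diameter (longest shortest path) = 2.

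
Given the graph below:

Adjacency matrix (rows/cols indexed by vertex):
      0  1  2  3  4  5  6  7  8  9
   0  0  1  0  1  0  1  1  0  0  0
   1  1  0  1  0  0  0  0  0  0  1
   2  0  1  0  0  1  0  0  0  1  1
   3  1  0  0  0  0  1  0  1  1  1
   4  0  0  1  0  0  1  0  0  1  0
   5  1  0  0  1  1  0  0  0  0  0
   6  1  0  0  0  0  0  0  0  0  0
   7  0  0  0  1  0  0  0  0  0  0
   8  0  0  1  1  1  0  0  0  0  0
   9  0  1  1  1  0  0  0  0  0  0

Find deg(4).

Vertex 4 has neighbors [2, 5, 8], so deg(4) = 3.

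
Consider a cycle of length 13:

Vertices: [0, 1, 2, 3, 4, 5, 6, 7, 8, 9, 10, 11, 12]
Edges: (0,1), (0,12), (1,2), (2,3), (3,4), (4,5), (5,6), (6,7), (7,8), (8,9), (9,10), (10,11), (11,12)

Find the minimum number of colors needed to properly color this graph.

This is an odd cycle (C_13). Odd cycles are not bipartite (any 2-coloring forces two adjacent vertices to match), and 3 colors suffice.
Chromatic number = 3.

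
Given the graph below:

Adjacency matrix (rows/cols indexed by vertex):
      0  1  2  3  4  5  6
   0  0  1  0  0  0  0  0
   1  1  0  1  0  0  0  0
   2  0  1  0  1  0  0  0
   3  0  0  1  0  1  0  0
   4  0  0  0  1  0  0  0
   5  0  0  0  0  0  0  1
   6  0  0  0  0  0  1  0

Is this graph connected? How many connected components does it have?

Checking connectivity: the graph has 2 connected component(s).
Components: [[0, 1, 2, 3, 4], [5, 6]]. The graph is NOT connected.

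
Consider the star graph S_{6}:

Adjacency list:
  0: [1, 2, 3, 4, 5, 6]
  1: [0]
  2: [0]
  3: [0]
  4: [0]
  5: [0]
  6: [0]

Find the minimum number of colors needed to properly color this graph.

S_{6} has one hub adjacent to 6 leaves; leaves are pairwise non-adjacent.
Color the hub 0 and every leaf 1.
Chromatic number = 2.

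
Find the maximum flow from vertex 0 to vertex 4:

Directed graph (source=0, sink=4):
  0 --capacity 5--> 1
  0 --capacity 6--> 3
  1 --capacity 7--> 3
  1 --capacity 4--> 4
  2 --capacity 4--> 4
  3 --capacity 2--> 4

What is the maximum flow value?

Computing max flow:
  Flow on (0->1): 4/5
  Flow on (0->3): 2/6
  Flow on (1->4): 4/4
  Flow on (3->4): 2/2
Maximum flow = 6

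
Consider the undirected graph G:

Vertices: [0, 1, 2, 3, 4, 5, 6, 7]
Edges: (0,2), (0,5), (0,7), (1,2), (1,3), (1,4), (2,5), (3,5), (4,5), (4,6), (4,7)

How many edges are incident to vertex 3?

Vertex 3 has neighbors [1, 5], so deg(3) = 2.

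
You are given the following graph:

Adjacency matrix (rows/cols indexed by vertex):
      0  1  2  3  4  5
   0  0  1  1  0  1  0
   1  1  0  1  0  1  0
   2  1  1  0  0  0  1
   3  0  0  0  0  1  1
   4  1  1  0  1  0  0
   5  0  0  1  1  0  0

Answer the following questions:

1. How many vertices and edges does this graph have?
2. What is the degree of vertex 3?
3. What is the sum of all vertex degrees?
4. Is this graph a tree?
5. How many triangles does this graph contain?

Count: 6 vertices, 8 edges.
Vertex 3 has neighbors [4, 5], degree = 2.
Handshaking lemma: 2 * 8 = 16.
A tree on 6 vertices has 5 edges. This graph has 8 edges (3 extra). Not a tree.
Number of triangles = 2.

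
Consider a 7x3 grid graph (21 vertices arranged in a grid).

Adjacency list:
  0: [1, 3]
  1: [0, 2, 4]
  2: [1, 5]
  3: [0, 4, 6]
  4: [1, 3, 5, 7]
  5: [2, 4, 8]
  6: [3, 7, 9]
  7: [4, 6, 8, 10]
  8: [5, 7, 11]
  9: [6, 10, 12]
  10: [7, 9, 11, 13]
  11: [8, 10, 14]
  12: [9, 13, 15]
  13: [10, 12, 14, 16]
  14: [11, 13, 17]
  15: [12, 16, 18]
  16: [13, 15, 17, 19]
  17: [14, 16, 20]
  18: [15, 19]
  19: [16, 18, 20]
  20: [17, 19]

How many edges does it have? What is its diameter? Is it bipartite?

A 7x3 grid has 18 vertical edges and 14 horizontal edges.
Total edges = 18 + 14 = 32.
Diameter = (7-1) + (3-1) = 8 (corner to opposite corner).
Grid graphs are bipartite (checkerboard coloring).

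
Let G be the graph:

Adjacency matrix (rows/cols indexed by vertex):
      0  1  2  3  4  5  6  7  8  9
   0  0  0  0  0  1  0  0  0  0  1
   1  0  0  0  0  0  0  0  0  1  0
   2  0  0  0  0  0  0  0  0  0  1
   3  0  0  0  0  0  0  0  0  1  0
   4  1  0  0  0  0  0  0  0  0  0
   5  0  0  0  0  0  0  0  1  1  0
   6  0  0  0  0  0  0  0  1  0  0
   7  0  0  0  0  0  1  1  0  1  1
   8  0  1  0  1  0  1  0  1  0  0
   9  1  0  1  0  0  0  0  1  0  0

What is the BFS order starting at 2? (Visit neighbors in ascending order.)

BFS from vertex 2 (neighbors processed in ascending order):
Visit order: 2, 9, 0, 7, 4, 5, 6, 8, 1, 3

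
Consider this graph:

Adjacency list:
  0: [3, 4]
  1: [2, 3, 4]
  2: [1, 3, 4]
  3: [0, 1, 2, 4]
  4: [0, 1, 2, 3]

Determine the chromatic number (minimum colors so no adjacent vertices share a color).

The graph has a maximum clique of size 4 (lower bound on chromatic number).
A valid 4-coloring: {0: 2, 1: 2, 2: 3, 3: 0, 4: 1}.
Chromatic number = 4.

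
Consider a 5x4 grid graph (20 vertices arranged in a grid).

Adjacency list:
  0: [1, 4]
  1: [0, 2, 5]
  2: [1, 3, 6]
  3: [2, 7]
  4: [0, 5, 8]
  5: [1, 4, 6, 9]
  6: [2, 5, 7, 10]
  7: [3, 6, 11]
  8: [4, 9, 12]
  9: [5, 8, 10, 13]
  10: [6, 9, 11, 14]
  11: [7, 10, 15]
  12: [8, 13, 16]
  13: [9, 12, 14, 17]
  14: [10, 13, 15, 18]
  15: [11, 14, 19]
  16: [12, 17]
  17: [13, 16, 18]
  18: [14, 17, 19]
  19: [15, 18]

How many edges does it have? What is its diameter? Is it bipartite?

A 5x4 grid has 16 vertical edges and 15 horizontal edges.
Total edges = 16 + 15 = 31.
Diameter = (5-1) + (4-1) = 7 (corner to opposite corner).
Grid graphs are bipartite (checkerboard coloring).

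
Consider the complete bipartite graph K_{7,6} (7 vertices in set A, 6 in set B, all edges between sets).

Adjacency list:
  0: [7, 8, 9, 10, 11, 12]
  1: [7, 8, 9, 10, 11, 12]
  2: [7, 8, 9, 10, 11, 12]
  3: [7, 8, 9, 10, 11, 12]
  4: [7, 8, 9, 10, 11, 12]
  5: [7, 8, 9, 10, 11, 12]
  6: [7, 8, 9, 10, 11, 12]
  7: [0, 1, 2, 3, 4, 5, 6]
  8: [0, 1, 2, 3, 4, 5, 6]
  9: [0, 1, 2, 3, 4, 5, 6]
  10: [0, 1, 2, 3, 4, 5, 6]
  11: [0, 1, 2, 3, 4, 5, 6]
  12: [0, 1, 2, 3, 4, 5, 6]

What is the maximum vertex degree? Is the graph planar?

Set-A vertices have degree 6; set-B vertices have degree 7. Maximum degree = max(7,6) = 7.
K_{7,6} contains K_{3,3} as a subgraph (since both sides have >= 3 vertices); by Kuratowski's theorem it is not planar.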